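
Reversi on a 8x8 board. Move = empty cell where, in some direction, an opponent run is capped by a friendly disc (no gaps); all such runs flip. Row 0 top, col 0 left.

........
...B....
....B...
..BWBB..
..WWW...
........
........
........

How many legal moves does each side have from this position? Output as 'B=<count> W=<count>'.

Answer: B=4 W=8

Derivation:
-- B to move --
(2,2): no bracket -> illegal
(2,3): no bracket -> illegal
(3,1): no bracket -> illegal
(4,1): no bracket -> illegal
(4,5): no bracket -> illegal
(5,1): flips 2 -> legal
(5,2): flips 2 -> legal
(5,3): flips 1 -> legal
(5,4): flips 2 -> legal
(5,5): no bracket -> illegal
B mobility = 4
-- W to move --
(0,2): no bracket -> illegal
(0,3): no bracket -> illegal
(0,4): no bracket -> illegal
(1,2): no bracket -> illegal
(1,4): flips 2 -> legal
(1,5): flips 1 -> legal
(2,1): flips 1 -> legal
(2,2): flips 1 -> legal
(2,3): no bracket -> illegal
(2,5): flips 1 -> legal
(2,6): flips 1 -> legal
(3,1): flips 1 -> legal
(3,6): flips 2 -> legal
(4,1): no bracket -> illegal
(4,5): no bracket -> illegal
(4,6): no bracket -> illegal
W mobility = 8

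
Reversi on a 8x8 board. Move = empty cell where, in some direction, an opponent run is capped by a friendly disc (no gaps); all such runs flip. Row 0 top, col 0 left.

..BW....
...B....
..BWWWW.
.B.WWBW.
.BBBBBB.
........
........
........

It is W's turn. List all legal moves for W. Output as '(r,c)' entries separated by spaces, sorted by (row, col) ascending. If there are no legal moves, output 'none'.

(0,1): flips 1 -> legal
(0,4): no bracket -> illegal
(1,1): flips 1 -> legal
(1,2): no bracket -> illegal
(1,4): no bracket -> illegal
(2,0): no bracket -> illegal
(2,1): flips 1 -> legal
(3,0): no bracket -> illegal
(3,2): no bracket -> illegal
(3,7): no bracket -> illegal
(4,0): no bracket -> illegal
(4,7): no bracket -> illegal
(5,0): no bracket -> illegal
(5,1): flips 1 -> legal
(5,2): flips 1 -> legal
(5,3): flips 3 -> legal
(5,4): flips 2 -> legal
(5,5): flips 3 -> legal
(5,6): flips 2 -> legal
(5,7): flips 2 -> legal

Answer: (0,1) (1,1) (2,1) (5,1) (5,2) (5,3) (5,4) (5,5) (5,6) (5,7)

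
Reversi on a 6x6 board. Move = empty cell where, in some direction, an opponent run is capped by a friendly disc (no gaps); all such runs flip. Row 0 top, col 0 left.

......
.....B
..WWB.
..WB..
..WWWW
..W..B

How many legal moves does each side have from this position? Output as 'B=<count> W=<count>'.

-- B to move --
(1,1): flips 1 -> legal
(1,2): no bracket -> illegal
(1,3): flips 1 -> legal
(1,4): no bracket -> illegal
(2,1): flips 2 -> legal
(3,1): flips 1 -> legal
(3,4): no bracket -> illegal
(3,5): flips 1 -> legal
(4,1): no bracket -> illegal
(5,1): flips 1 -> legal
(5,3): flips 1 -> legal
(5,4): no bracket -> illegal
B mobility = 7
-- W to move --
(0,4): no bracket -> illegal
(0,5): no bracket -> illegal
(1,3): no bracket -> illegal
(1,4): no bracket -> illegal
(2,5): flips 1 -> legal
(3,4): flips 1 -> legal
(3,5): no bracket -> illegal
(5,4): no bracket -> illegal
W mobility = 2

Answer: B=7 W=2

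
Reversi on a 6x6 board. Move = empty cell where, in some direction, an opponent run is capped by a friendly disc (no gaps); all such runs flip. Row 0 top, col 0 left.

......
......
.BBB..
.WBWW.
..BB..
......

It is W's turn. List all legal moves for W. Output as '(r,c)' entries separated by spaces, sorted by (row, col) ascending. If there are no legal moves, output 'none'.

(1,0): no bracket -> illegal
(1,1): flips 2 -> legal
(1,2): flips 1 -> legal
(1,3): flips 2 -> legal
(1,4): no bracket -> illegal
(2,0): no bracket -> illegal
(2,4): no bracket -> illegal
(3,0): no bracket -> illegal
(4,1): no bracket -> illegal
(4,4): no bracket -> illegal
(5,1): flips 1 -> legal
(5,2): flips 1 -> legal
(5,3): flips 2 -> legal
(5,4): no bracket -> illegal

Answer: (1,1) (1,2) (1,3) (5,1) (5,2) (5,3)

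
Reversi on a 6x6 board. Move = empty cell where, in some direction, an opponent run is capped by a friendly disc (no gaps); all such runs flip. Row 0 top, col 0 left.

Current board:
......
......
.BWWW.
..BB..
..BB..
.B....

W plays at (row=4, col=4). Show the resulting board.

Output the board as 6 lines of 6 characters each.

Place W at (4,4); scan 8 dirs for brackets.
Dir NW: opp run (3,3) capped by W -> flip
Dir N: first cell '.' (not opp) -> no flip
Dir NE: first cell '.' (not opp) -> no flip
Dir W: opp run (4,3) (4,2), next='.' -> no flip
Dir E: first cell '.' (not opp) -> no flip
Dir SW: first cell '.' (not opp) -> no flip
Dir S: first cell '.' (not opp) -> no flip
Dir SE: first cell '.' (not opp) -> no flip
All flips: (3,3)

Answer: ......
......
.BWWW.
..BW..
..BBW.
.B....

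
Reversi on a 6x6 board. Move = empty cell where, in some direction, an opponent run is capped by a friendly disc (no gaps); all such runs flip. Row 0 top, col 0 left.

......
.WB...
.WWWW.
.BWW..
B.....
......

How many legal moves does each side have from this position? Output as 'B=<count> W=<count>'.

Answer: B=6 W=6

Derivation:
-- B to move --
(0,0): no bracket -> illegal
(0,1): flips 2 -> legal
(0,2): no bracket -> illegal
(1,0): flips 1 -> legal
(1,3): flips 1 -> legal
(1,4): no bracket -> illegal
(1,5): no bracket -> illegal
(2,0): no bracket -> illegal
(2,5): no bracket -> illegal
(3,0): flips 1 -> legal
(3,4): flips 3 -> legal
(3,5): no bracket -> illegal
(4,1): no bracket -> illegal
(4,2): flips 2 -> legal
(4,3): no bracket -> illegal
(4,4): no bracket -> illegal
B mobility = 6
-- W to move --
(0,1): flips 1 -> legal
(0,2): flips 1 -> legal
(0,3): flips 1 -> legal
(1,3): flips 1 -> legal
(2,0): no bracket -> illegal
(3,0): flips 1 -> legal
(4,1): flips 1 -> legal
(4,2): no bracket -> illegal
(5,0): no bracket -> illegal
(5,1): no bracket -> illegal
W mobility = 6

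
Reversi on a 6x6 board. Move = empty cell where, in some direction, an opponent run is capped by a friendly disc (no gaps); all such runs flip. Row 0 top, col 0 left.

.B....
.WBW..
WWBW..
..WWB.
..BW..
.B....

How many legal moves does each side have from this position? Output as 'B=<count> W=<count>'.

Answer: B=9 W=8

Derivation:
-- B to move --
(0,0): flips 1 -> legal
(0,2): no bracket -> illegal
(0,3): no bracket -> illegal
(0,4): flips 1 -> legal
(1,0): flips 1 -> legal
(1,4): flips 1 -> legal
(2,4): flips 2 -> legal
(3,0): flips 1 -> legal
(3,1): flips 4 -> legal
(4,1): no bracket -> illegal
(4,4): flips 2 -> legal
(5,2): flips 1 -> legal
(5,3): no bracket -> illegal
(5,4): no bracket -> illegal
B mobility = 9
-- W to move --
(0,0): no bracket -> illegal
(0,2): flips 2 -> legal
(0,3): flips 1 -> legal
(1,0): no bracket -> illegal
(2,4): no bracket -> illegal
(2,5): flips 1 -> legal
(3,1): flips 1 -> legal
(3,5): flips 1 -> legal
(4,0): no bracket -> illegal
(4,1): flips 1 -> legal
(4,4): no bracket -> illegal
(4,5): flips 1 -> legal
(5,0): no bracket -> illegal
(5,2): flips 1 -> legal
(5,3): no bracket -> illegal
W mobility = 8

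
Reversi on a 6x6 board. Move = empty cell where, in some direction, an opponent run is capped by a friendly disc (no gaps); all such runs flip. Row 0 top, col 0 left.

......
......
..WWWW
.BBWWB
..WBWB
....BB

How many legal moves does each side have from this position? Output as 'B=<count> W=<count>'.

Answer: B=8 W=6

Derivation:
-- B to move --
(1,1): flips 3 -> legal
(1,2): flips 3 -> legal
(1,3): flips 4 -> legal
(1,4): flips 4 -> legal
(1,5): flips 1 -> legal
(2,1): no bracket -> illegal
(4,1): flips 1 -> legal
(5,1): no bracket -> illegal
(5,2): flips 1 -> legal
(5,3): flips 2 -> legal
B mobility = 8
-- W to move --
(2,0): flips 1 -> legal
(2,1): no bracket -> illegal
(3,0): flips 2 -> legal
(4,0): flips 1 -> legal
(4,1): flips 1 -> legal
(5,2): flips 1 -> legal
(5,3): flips 1 -> legal
W mobility = 6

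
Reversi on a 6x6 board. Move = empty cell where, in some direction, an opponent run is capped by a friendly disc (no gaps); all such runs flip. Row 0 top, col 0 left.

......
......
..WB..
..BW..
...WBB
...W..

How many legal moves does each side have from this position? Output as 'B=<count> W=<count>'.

-- B to move --
(1,1): flips 2 -> legal
(1,2): flips 1 -> legal
(1,3): no bracket -> illegal
(2,1): flips 1 -> legal
(2,4): no bracket -> illegal
(3,1): no bracket -> illegal
(3,4): flips 1 -> legal
(4,2): flips 1 -> legal
(5,2): no bracket -> illegal
(5,4): flips 1 -> legal
B mobility = 6
-- W to move --
(1,2): no bracket -> illegal
(1,3): flips 1 -> legal
(1,4): no bracket -> illegal
(2,1): flips 1 -> legal
(2,4): flips 1 -> legal
(3,1): flips 1 -> legal
(3,4): no bracket -> illegal
(3,5): flips 1 -> legal
(4,1): no bracket -> illegal
(4,2): flips 1 -> legal
(5,4): no bracket -> illegal
(5,5): flips 1 -> legal
W mobility = 7

Answer: B=6 W=7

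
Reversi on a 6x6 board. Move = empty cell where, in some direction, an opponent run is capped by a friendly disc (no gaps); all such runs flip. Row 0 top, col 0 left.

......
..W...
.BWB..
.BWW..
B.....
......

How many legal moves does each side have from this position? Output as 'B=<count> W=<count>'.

-- B to move --
(0,1): flips 1 -> legal
(0,2): no bracket -> illegal
(0,3): flips 1 -> legal
(1,1): no bracket -> illegal
(1,3): flips 1 -> legal
(2,4): no bracket -> illegal
(3,4): flips 2 -> legal
(4,1): flips 1 -> legal
(4,2): no bracket -> illegal
(4,3): flips 2 -> legal
(4,4): no bracket -> illegal
B mobility = 6
-- W to move --
(1,0): flips 1 -> legal
(1,1): no bracket -> illegal
(1,3): flips 1 -> legal
(1,4): flips 1 -> legal
(2,0): flips 1 -> legal
(2,4): flips 1 -> legal
(3,0): flips 2 -> legal
(3,4): flips 1 -> legal
(4,1): no bracket -> illegal
(4,2): no bracket -> illegal
(5,0): no bracket -> illegal
(5,1): no bracket -> illegal
W mobility = 7

Answer: B=6 W=7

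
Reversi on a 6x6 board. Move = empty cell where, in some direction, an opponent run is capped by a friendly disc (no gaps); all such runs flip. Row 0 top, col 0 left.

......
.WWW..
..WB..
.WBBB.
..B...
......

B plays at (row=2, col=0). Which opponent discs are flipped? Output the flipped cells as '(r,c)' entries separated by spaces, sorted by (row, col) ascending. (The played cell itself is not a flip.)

Answer: (3,1)

Derivation:
Dir NW: edge -> no flip
Dir N: first cell '.' (not opp) -> no flip
Dir NE: opp run (1,1), next='.' -> no flip
Dir W: edge -> no flip
Dir E: first cell '.' (not opp) -> no flip
Dir SW: edge -> no flip
Dir S: first cell '.' (not opp) -> no flip
Dir SE: opp run (3,1) capped by B -> flip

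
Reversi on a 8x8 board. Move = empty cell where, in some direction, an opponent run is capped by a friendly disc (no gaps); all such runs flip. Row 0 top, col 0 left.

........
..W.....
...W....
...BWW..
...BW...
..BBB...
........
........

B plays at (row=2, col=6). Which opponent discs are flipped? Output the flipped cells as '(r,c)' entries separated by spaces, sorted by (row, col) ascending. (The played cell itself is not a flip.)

Dir NW: first cell '.' (not opp) -> no flip
Dir N: first cell '.' (not opp) -> no flip
Dir NE: first cell '.' (not opp) -> no flip
Dir W: first cell '.' (not opp) -> no flip
Dir E: first cell '.' (not opp) -> no flip
Dir SW: opp run (3,5) (4,4) capped by B -> flip
Dir S: first cell '.' (not opp) -> no flip
Dir SE: first cell '.' (not opp) -> no flip

Answer: (3,5) (4,4)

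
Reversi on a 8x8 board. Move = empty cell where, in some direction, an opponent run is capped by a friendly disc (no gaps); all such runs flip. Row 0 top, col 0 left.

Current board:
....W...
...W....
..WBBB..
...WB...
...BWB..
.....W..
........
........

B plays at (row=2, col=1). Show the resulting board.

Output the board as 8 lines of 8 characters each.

Answer: ....W...
...W....
.BBBBB..
...WB...
...BWB..
.....W..
........
........

Derivation:
Place B at (2,1); scan 8 dirs for brackets.
Dir NW: first cell '.' (not opp) -> no flip
Dir N: first cell '.' (not opp) -> no flip
Dir NE: first cell '.' (not opp) -> no flip
Dir W: first cell '.' (not opp) -> no flip
Dir E: opp run (2,2) capped by B -> flip
Dir SW: first cell '.' (not opp) -> no flip
Dir S: first cell '.' (not opp) -> no flip
Dir SE: first cell '.' (not opp) -> no flip
All flips: (2,2)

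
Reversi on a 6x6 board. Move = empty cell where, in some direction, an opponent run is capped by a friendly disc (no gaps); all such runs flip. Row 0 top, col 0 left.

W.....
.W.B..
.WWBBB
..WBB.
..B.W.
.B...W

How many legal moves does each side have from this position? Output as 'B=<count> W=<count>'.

Answer: B=5 W=4

Derivation:
-- B to move --
(0,1): no bracket -> illegal
(0,2): no bracket -> illegal
(1,0): no bracket -> illegal
(1,2): flips 2 -> legal
(2,0): flips 2 -> legal
(3,0): no bracket -> illegal
(3,1): flips 2 -> legal
(3,5): no bracket -> illegal
(4,1): flips 1 -> legal
(4,3): no bracket -> illegal
(4,5): no bracket -> illegal
(5,3): no bracket -> illegal
(5,4): flips 1 -> legal
B mobility = 5
-- W to move --
(0,2): no bracket -> illegal
(0,3): no bracket -> illegal
(0,4): flips 1 -> legal
(1,2): no bracket -> illegal
(1,4): flips 3 -> legal
(1,5): no bracket -> illegal
(3,1): no bracket -> illegal
(3,5): flips 2 -> legal
(4,0): no bracket -> illegal
(4,1): no bracket -> illegal
(4,3): no bracket -> illegal
(4,5): no bracket -> illegal
(5,0): no bracket -> illegal
(5,2): flips 1 -> legal
(5,3): no bracket -> illegal
W mobility = 4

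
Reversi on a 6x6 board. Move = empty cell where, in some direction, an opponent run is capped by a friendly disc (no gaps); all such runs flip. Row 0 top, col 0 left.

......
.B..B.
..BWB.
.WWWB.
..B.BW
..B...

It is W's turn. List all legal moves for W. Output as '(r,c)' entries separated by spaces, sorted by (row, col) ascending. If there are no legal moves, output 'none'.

Answer: (0,0) (0,5) (1,2) (1,3) (1,5) (2,1) (2,5) (3,5) (4,3) (5,1) (5,3) (5,5)

Derivation:
(0,0): flips 2 -> legal
(0,1): no bracket -> illegal
(0,2): no bracket -> illegal
(0,3): no bracket -> illegal
(0,4): no bracket -> illegal
(0,5): flips 1 -> legal
(1,0): no bracket -> illegal
(1,2): flips 1 -> legal
(1,3): flips 1 -> legal
(1,5): flips 1 -> legal
(2,0): no bracket -> illegal
(2,1): flips 1 -> legal
(2,5): flips 1 -> legal
(3,5): flips 1 -> legal
(4,1): no bracket -> illegal
(4,3): flips 1 -> legal
(5,1): flips 1 -> legal
(5,3): flips 1 -> legal
(5,4): no bracket -> illegal
(5,5): flips 1 -> legal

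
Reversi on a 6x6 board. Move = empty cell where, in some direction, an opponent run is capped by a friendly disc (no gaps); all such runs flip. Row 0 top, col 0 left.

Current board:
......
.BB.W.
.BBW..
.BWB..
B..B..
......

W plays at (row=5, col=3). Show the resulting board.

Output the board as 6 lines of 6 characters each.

Place W at (5,3); scan 8 dirs for brackets.
Dir NW: first cell '.' (not opp) -> no flip
Dir N: opp run (4,3) (3,3) capped by W -> flip
Dir NE: first cell '.' (not opp) -> no flip
Dir W: first cell '.' (not opp) -> no flip
Dir E: first cell '.' (not opp) -> no flip
Dir SW: edge -> no flip
Dir S: edge -> no flip
Dir SE: edge -> no flip
All flips: (3,3) (4,3)

Answer: ......
.BB.W.
.BBW..
.BWW..
B..W..
...W..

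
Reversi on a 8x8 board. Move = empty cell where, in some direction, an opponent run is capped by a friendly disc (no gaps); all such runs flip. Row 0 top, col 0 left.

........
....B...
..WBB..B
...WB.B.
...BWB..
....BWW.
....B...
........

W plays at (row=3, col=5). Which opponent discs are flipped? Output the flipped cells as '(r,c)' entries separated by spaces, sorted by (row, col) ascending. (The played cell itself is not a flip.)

Answer: (3,4) (4,5)

Derivation:
Dir NW: opp run (2,4), next='.' -> no flip
Dir N: first cell '.' (not opp) -> no flip
Dir NE: first cell '.' (not opp) -> no flip
Dir W: opp run (3,4) capped by W -> flip
Dir E: opp run (3,6), next='.' -> no flip
Dir SW: first cell 'W' (not opp) -> no flip
Dir S: opp run (4,5) capped by W -> flip
Dir SE: first cell '.' (not opp) -> no flip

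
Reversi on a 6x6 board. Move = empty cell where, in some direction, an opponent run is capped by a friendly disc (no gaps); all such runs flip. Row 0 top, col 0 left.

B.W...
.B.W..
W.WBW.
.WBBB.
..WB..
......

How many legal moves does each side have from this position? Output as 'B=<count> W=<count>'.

-- B to move --
(0,1): no bracket -> illegal
(0,3): flips 1 -> legal
(0,4): no bracket -> illegal
(1,0): no bracket -> illegal
(1,2): flips 1 -> legal
(1,4): flips 1 -> legal
(1,5): flips 1 -> legal
(2,1): flips 1 -> legal
(2,5): flips 1 -> legal
(3,0): flips 1 -> legal
(3,5): no bracket -> illegal
(4,0): no bracket -> illegal
(4,1): flips 1 -> legal
(5,1): flips 1 -> legal
(5,2): flips 1 -> legal
(5,3): no bracket -> illegal
B mobility = 10
-- W to move --
(0,1): no bracket -> illegal
(1,0): no bracket -> illegal
(1,2): no bracket -> illegal
(1,4): no bracket -> illegal
(2,1): no bracket -> illegal
(2,5): no bracket -> illegal
(3,5): flips 3 -> legal
(4,1): no bracket -> illegal
(4,4): flips 3 -> legal
(4,5): no bracket -> illegal
(5,2): no bracket -> illegal
(5,3): flips 3 -> legal
(5,4): no bracket -> illegal
W mobility = 3

Answer: B=10 W=3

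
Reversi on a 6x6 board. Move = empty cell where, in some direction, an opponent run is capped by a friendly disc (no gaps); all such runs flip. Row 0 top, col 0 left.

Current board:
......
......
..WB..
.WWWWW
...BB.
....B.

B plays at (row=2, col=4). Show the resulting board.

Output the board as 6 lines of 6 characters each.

Answer: ......
......
..WBB.
.WWWBW
...BB.
....B.

Derivation:
Place B at (2,4); scan 8 dirs for brackets.
Dir NW: first cell '.' (not opp) -> no flip
Dir N: first cell '.' (not opp) -> no flip
Dir NE: first cell '.' (not opp) -> no flip
Dir W: first cell 'B' (not opp) -> no flip
Dir E: first cell '.' (not opp) -> no flip
Dir SW: opp run (3,3), next='.' -> no flip
Dir S: opp run (3,4) capped by B -> flip
Dir SE: opp run (3,5), next=edge -> no flip
All flips: (3,4)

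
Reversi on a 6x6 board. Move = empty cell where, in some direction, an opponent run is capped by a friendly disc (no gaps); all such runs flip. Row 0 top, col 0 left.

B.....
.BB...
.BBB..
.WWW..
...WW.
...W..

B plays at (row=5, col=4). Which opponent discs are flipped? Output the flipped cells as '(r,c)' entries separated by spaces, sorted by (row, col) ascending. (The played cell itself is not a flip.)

Dir NW: opp run (4,3) (3,2) capped by B -> flip
Dir N: opp run (4,4), next='.' -> no flip
Dir NE: first cell '.' (not opp) -> no flip
Dir W: opp run (5,3), next='.' -> no flip
Dir E: first cell '.' (not opp) -> no flip
Dir SW: edge -> no flip
Dir S: edge -> no flip
Dir SE: edge -> no flip

Answer: (3,2) (4,3)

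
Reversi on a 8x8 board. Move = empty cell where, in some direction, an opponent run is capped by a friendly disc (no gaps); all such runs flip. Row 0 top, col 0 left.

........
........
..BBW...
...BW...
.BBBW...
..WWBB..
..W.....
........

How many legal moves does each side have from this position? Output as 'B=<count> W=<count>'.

-- B to move --
(1,3): no bracket -> illegal
(1,4): flips 3 -> legal
(1,5): flips 1 -> legal
(2,5): flips 2 -> legal
(3,5): flips 1 -> legal
(4,5): flips 2 -> legal
(5,1): flips 2 -> legal
(6,1): flips 1 -> legal
(6,3): flips 2 -> legal
(6,4): flips 1 -> legal
(7,1): no bracket -> illegal
(7,2): flips 2 -> legal
(7,3): no bracket -> illegal
B mobility = 10
-- W to move --
(1,1): flips 2 -> legal
(1,2): flips 1 -> legal
(1,3): flips 3 -> legal
(1,4): no bracket -> illegal
(2,1): flips 2 -> legal
(3,0): flips 1 -> legal
(3,1): flips 1 -> legal
(3,2): flips 2 -> legal
(4,0): flips 3 -> legal
(4,5): no bracket -> illegal
(4,6): no bracket -> illegal
(5,0): no bracket -> illegal
(5,1): flips 2 -> legal
(5,6): flips 2 -> legal
(6,3): no bracket -> illegal
(6,4): flips 1 -> legal
(6,5): no bracket -> illegal
(6,6): flips 1 -> legal
W mobility = 12

Answer: B=10 W=12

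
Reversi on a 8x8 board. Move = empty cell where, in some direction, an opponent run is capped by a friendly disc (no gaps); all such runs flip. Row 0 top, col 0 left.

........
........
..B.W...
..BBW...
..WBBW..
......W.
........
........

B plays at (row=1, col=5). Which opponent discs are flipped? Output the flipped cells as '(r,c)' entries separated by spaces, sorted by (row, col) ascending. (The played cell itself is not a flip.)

Dir NW: first cell '.' (not opp) -> no flip
Dir N: first cell '.' (not opp) -> no flip
Dir NE: first cell '.' (not opp) -> no flip
Dir W: first cell '.' (not opp) -> no flip
Dir E: first cell '.' (not opp) -> no flip
Dir SW: opp run (2,4) capped by B -> flip
Dir S: first cell '.' (not opp) -> no flip
Dir SE: first cell '.' (not opp) -> no flip

Answer: (2,4)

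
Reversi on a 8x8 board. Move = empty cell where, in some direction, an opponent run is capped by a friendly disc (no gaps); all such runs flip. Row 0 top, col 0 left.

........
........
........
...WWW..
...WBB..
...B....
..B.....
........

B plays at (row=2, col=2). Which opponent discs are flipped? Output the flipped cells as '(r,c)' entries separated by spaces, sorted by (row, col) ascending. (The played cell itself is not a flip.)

Dir NW: first cell '.' (not opp) -> no flip
Dir N: first cell '.' (not opp) -> no flip
Dir NE: first cell '.' (not opp) -> no flip
Dir W: first cell '.' (not opp) -> no flip
Dir E: first cell '.' (not opp) -> no flip
Dir SW: first cell '.' (not opp) -> no flip
Dir S: first cell '.' (not opp) -> no flip
Dir SE: opp run (3,3) capped by B -> flip

Answer: (3,3)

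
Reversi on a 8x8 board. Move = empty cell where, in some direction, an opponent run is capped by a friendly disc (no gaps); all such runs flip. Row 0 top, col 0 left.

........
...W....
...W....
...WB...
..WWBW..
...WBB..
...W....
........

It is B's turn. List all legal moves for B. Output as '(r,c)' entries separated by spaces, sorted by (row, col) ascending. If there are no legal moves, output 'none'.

(0,2): no bracket -> illegal
(0,3): no bracket -> illegal
(0,4): no bracket -> illegal
(1,2): flips 1 -> legal
(1,4): no bracket -> illegal
(2,2): flips 1 -> legal
(2,4): no bracket -> illegal
(3,1): no bracket -> illegal
(3,2): flips 2 -> legal
(3,5): flips 1 -> legal
(3,6): flips 1 -> legal
(4,1): flips 2 -> legal
(4,6): flips 1 -> legal
(5,1): no bracket -> illegal
(5,2): flips 2 -> legal
(5,6): flips 1 -> legal
(6,2): flips 1 -> legal
(6,4): no bracket -> illegal
(7,2): flips 1 -> legal
(7,3): no bracket -> illegal
(7,4): no bracket -> illegal

Answer: (1,2) (2,2) (3,2) (3,5) (3,6) (4,1) (4,6) (5,2) (5,6) (6,2) (7,2)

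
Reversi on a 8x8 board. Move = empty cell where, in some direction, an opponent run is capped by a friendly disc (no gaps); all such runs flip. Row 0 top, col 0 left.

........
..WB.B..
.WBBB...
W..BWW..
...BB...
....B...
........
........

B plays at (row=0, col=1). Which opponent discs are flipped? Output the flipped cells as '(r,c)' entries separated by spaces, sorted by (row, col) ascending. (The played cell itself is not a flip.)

Dir NW: edge -> no flip
Dir N: edge -> no flip
Dir NE: edge -> no flip
Dir W: first cell '.' (not opp) -> no flip
Dir E: first cell '.' (not opp) -> no flip
Dir SW: first cell '.' (not opp) -> no flip
Dir S: first cell '.' (not opp) -> no flip
Dir SE: opp run (1,2) capped by B -> flip

Answer: (1,2)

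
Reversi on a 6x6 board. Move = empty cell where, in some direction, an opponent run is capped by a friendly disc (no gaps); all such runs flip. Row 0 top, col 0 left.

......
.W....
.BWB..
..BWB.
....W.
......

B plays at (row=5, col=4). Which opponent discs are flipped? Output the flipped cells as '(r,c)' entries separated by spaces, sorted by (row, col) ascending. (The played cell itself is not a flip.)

Dir NW: first cell '.' (not opp) -> no flip
Dir N: opp run (4,4) capped by B -> flip
Dir NE: first cell '.' (not opp) -> no flip
Dir W: first cell '.' (not opp) -> no flip
Dir E: first cell '.' (not opp) -> no flip
Dir SW: edge -> no flip
Dir S: edge -> no flip
Dir SE: edge -> no flip

Answer: (4,4)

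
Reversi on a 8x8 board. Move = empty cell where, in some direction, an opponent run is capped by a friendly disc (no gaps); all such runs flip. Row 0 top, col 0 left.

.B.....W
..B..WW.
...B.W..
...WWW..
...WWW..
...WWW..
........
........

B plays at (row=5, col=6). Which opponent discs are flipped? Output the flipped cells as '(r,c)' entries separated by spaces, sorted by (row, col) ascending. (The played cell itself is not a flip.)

Dir NW: opp run (4,5) (3,4) capped by B -> flip
Dir N: first cell '.' (not opp) -> no flip
Dir NE: first cell '.' (not opp) -> no flip
Dir W: opp run (5,5) (5,4) (5,3), next='.' -> no flip
Dir E: first cell '.' (not opp) -> no flip
Dir SW: first cell '.' (not opp) -> no flip
Dir S: first cell '.' (not opp) -> no flip
Dir SE: first cell '.' (not opp) -> no flip

Answer: (3,4) (4,5)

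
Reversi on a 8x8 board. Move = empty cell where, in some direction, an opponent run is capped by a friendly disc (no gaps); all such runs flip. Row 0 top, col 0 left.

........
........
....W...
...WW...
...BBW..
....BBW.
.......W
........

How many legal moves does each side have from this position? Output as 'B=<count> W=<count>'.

Answer: B=8 W=7

Derivation:
-- B to move --
(1,3): no bracket -> illegal
(1,4): flips 2 -> legal
(1,5): no bracket -> illegal
(2,2): flips 1 -> legal
(2,3): flips 1 -> legal
(2,5): flips 1 -> legal
(3,2): no bracket -> illegal
(3,5): flips 1 -> legal
(3,6): flips 1 -> legal
(4,2): no bracket -> illegal
(4,6): flips 1 -> legal
(4,7): no bracket -> illegal
(5,7): flips 1 -> legal
(6,5): no bracket -> illegal
(6,6): no bracket -> illegal
(7,6): no bracket -> illegal
(7,7): no bracket -> illegal
B mobility = 8
-- W to move --
(3,2): no bracket -> illegal
(3,5): no bracket -> illegal
(4,2): flips 2 -> legal
(4,6): no bracket -> illegal
(5,2): flips 1 -> legal
(5,3): flips 3 -> legal
(6,3): flips 1 -> legal
(6,4): flips 2 -> legal
(6,5): flips 1 -> legal
(6,6): flips 2 -> legal
W mobility = 7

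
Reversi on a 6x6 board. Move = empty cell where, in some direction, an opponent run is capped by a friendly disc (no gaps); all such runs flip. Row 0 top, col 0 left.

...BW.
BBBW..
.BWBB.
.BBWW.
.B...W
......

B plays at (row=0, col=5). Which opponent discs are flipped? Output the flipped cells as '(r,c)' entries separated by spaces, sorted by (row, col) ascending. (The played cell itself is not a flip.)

Dir NW: edge -> no flip
Dir N: edge -> no flip
Dir NE: edge -> no flip
Dir W: opp run (0,4) capped by B -> flip
Dir E: edge -> no flip
Dir SW: first cell '.' (not opp) -> no flip
Dir S: first cell '.' (not opp) -> no flip
Dir SE: edge -> no flip

Answer: (0,4)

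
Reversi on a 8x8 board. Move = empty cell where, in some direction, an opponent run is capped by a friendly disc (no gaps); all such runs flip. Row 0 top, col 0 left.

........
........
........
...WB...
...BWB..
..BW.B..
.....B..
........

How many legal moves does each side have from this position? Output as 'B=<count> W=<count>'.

Answer: B=5 W=6

Derivation:
-- B to move --
(2,2): flips 2 -> legal
(2,3): flips 1 -> legal
(2,4): no bracket -> illegal
(3,2): flips 1 -> legal
(3,5): no bracket -> illegal
(4,2): no bracket -> illegal
(5,4): flips 2 -> legal
(6,2): no bracket -> illegal
(6,3): flips 1 -> legal
(6,4): no bracket -> illegal
B mobility = 5
-- W to move --
(2,3): no bracket -> illegal
(2,4): flips 1 -> legal
(2,5): no bracket -> illegal
(3,2): no bracket -> illegal
(3,5): flips 1 -> legal
(3,6): no bracket -> illegal
(4,1): no bracket -> illegal
(4,2): flips 1 -> legal
(4,6): flips 1 -> legal
(5,1): flips 1 -> legal
(5,4): no bracket -> illegal
(5,6): no bracket -> illegal
(6,1): no bracket -> illegal
(6,2): no bracket -> illegal
(6,3): no bracket -> illegal
(6,4): no bracket -> illegal
(6,6): flips 1 -> legal
(7,4): no bracket -> illegal
(7,5): no bracket -> illegal
(7,6): no bracket -> illegal
W mobility = 6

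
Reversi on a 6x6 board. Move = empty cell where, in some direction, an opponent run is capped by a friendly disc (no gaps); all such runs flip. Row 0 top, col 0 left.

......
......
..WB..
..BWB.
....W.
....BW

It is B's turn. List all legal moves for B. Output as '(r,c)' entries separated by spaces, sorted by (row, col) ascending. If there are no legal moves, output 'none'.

Answer: (1,2) (2,1) (4,3)

Derivation:
(1,1): no bracket -> illegal
(1,2): flips 1 -> legal
(1,3): no bracket -> illegal
(2,1): flips 1 -> legal
(2,4): no bracket -> illegal
(3,1): no bracket -> illegal
(3,5): no bracket -> illegal
(4,2): no bracket -> illegal
(4,3): flips 1 -> legal
(4,5): no bracket -> illegal
(5,3): no bracket -> illegal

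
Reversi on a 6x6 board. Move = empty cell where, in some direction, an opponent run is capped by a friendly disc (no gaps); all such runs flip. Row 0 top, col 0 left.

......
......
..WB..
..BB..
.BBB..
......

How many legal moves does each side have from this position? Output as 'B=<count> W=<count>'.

Answer: B=3 W=3

Derivation:
-- B to move --
(1,1): flips 1 -> legal
(1,2): flips 1 -> legal
(1,3): no bracket -> illegal
(2,1): flips 1 -> legal
(3,1): no bracket -> illegal
B mobility = 3
-- W to move --
(1,2): no bracket -> illegal
(1,3): no bracket -> illegal
(1,4): no bracket -> illegal
(2,1): no bracket -> illegal
(2,4): flips 1 -> legal
(3,0): no bracket -> illegal
(3,1): no bracket -> illegal
(3,4): no bracket -> illegal
(4,0): no bracket -> illegal
(4,4): flips 1 -> legal
(5,0): no bracket -> illegal
(5,1): no bracket -> illegal
(5,2): flips 2 -> legal
(5,3): no bracket -> illegal
(5,4): no bracket -> illegal
W mobility = 3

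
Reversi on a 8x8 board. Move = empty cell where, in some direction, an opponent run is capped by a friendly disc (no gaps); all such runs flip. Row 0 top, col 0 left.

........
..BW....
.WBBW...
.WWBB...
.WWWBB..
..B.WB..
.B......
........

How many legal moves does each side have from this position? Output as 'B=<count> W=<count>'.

-- B to move --
(0,2): no bracket -> illegal
(0,3): flips 1 -> legal
(0,4): flips 1 -> legal
(1,0): no bracket -> illegal
(1,1): no bracket -> illegal
(1,4): flips 2 -> legal
(1,5): flips 1 -> legal
(2,0): flips 1 -> legal
(2,5): flips 1 -> legal
(3,0): flips 4 -> legal
(3,5): no bracket -> illegal
(4,0): flips 4 -> legal
(5,0): flips 2 -> legal
(5,1): flips 1 -> legal
(5,3): flips 2 -> legal
(6,3): flips 1 -> legal
(6,4): flips 1 -> legal
(6,5): no bracket -> illegal
B mobility = 13
-- W to move --
(0,1): no bracket -> illegal
(0,2): flips 2 -> legal
(0,3): flips 1 -> legal
(1,1): flips 1 -> legal
(1,4): flips 1 -> legal
(2,5): flips 1 -> legal
(3,5): flips 2 -> legal
(3,6): flips 1 -> legal
(4,6): flips 2 -> legal
(5,0): no bracket -> illegal
(5,1): no bracket -> illegal
(5,3): no bracket -> illegal
(5,6): flips 1 -> legal
(6,0): no bracket -> illegal
(6,2): flips 1 -> legal
(6,3): flips 1 -> legal
(6,4): no bracket -> illegal
(6,5): no bracket -> illegal
(6,6): no bracket -> illegal
(7,0): flips 2 -> legal
(7,1): no bracket -> illegal
(7,2): no bracket -> illegal
W mobility = 12

Answer: B=13 W=12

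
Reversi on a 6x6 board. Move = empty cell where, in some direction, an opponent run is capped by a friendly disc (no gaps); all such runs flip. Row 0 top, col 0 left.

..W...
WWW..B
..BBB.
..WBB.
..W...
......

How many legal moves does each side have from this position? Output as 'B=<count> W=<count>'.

-- B to move --
(0,0): flips 1 -> legal
(0,1): flips 1 -> legal
(0,3): no bracket -> illegal
(1,3): no bracket -> illegal
(2,0): no bracket -> illegal
(2,1): no bracket -> illegal
(3,1): flips 1 -> legal
(4,1): flips 1 -> legal
(4,3): no bracket -> illegal
(5,1): flips 1 -> legal
(5,2): flips 2 -> legal
(5,3): no bracket -> illegal
B mobility = 6
-- W to move --
(0,4): no bracket -> illegal
(0,5): no bracket -> illegal
(1,3): no bracket -> illegal
(1,4): flips 1 -> legal
(2,1): no bracket -> illegal
(2,5): no bracket -> illegal
(3,1): no bracket -> illegal
(3,5): flips 2 -> legal
(4,3): no bracket -> illegal
(4,4): flips 2 -> legal
(4,5): flips 2 -> legal
W mobility = 4

Answer: B=6 W=4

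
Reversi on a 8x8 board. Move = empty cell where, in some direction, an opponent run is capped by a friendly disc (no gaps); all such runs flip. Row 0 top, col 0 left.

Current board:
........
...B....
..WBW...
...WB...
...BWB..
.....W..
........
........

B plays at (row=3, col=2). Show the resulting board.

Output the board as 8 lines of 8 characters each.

Place B at (3,2); scan 8 dirs for brackets.
Dir NW: first cell '.' (not opp) -> no flip
Dir N: opp run (2,2), next='.' -> no flip
Dir NE: first cell 'B' (not opp) -> no flip
Dir W: first cell '.' (not opp) -> no flip
Dir E: opp run (3,3) capped by B -> flip
Dir SW: first cell '.' (not opp) -> no flip
Dir S: first cell '.' (not opp) -> no flip
Dir SE: first cell 'B' (not opp) -> no flip
All flips: (3,3)

Answer: ........
...B....
..WBW...
..BBB...
...BWB..
.....W..
........
........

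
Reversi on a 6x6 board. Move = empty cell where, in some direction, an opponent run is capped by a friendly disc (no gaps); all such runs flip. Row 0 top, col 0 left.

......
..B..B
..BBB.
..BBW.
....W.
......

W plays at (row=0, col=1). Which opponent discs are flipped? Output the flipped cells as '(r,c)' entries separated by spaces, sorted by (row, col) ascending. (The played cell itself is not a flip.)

Dir NW: edge -> no flip
Dir N: edge -> no flip
Dir NE: edge -> no flip
Dir W: first cell '.' (not opp) -> no flip
Dir E: first cell '.' (not opp) -> no flip
Dir SW: first cell '.' (not opp) -> no flip
Dir S: first cell '.' (not opp) -> no flip
Dir SE: opp run (1,2) (2,3) capped by W -> flip

Answer: (1,2) (2,3)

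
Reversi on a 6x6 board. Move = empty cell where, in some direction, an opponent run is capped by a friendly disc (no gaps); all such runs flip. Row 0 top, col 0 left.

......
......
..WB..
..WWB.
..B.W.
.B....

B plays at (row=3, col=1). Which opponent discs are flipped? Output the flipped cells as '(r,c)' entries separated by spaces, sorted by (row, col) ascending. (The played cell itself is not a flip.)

Dir NW: first cell '.' (not opp) -> no flip
Dir N: first cell '.' (not opp) -> no flip
Dir NE: opp run (2,2), next='.' -> no flip
Dir W: first cell '.' (not opp) -> no flip
Dir E: opp run (3,2) (3,3) capped by B -> flip
Dir SW: first cell '.' (not opp) -> no flip
Dir S: first cell '.' (not opp) -> no flip
Dir SE: first cell 'B' (not opp) -> no flip

Answer: (3,2) (3,3)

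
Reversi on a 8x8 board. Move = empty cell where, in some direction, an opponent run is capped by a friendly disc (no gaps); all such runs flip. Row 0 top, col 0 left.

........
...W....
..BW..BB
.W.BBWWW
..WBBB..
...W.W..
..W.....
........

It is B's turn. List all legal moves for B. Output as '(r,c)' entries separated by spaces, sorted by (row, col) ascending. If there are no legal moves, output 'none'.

(0,2): no bracket -> illegal
(0,3): flips 2 -> legal
(0,4): flips 1 -> legal
(1,2): flips 1 -> legal
(1,4): no bracket -> illegal
(2,0): no bracket -> illegal
(2,1): no bracket -> illegal
(2,4): flips 1 -> legal
(2,5): flips 1 -> legal
(3,0): no bracket -> illegal
(3,2): no bracket -> illegal
(4,0): flips 1 -> legal
(4,1): flips 1 -> legal
(4,6): flips 1 -> legal
(4,7): flips 1 -> legal
(5,1): flips 1 -> legal
(5,2): no bracket -> illegal
(5,4): no bracket -> illegal
(5,6): no bracket -> illegal
(6,1): no bracket -> illegal
(6,3): flips 1 -> legal
(6,4): no bracket -> illegal
(6,5): flips 1 -> legal
(6,6): flips 1 -> legal
(7,1): flips 2 -> legal
(7,2): no bracket -> illegal
(7,3): no bracket -> illegal

Answer: (0,3) (0,4) (1,2) (2,4) (2,5) (4,0) (4,1) (4,6) (4,7) (5,1) (6,3) (6,5) (6,6) (7,1)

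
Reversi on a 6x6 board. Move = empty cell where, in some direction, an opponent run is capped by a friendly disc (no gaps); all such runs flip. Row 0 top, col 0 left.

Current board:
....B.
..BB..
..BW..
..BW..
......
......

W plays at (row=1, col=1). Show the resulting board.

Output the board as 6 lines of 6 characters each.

Place W at (1,1); scan 8 dirs for brackets.
Dir NW: first cell '.' (not opp) -> no flip
Dir N: first cell '.' (not opp) -> no flip
Dir NE: first cell '.' (not opp) -> no flip
Dir W: first cell '.' (not opp) -> no flip
Dir E: opp run (1,2) (1,3), next='.' -> no flip
Dir SW: first cell '.' (not opp) -> no flip
Dir S: first cell '.' (not opp) -> no flip
Dir SE: opp run (2,2) capped by W -> flip
All flips: (2,2)

Answer: ....B.
.WBB..
..WW..
..BW..
......
......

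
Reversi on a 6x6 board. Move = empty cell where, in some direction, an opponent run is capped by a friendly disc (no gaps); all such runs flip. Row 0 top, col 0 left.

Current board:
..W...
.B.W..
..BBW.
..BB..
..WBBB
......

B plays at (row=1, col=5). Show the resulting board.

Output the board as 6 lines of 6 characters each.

Place B at (1,5); scan 8 dirs for brackets.
Dir NW: first cell '.' (not opp) -> no flip
Dir N: first cell '.' (not opp) -> no flip
Dir NE: edge -> no flip
Dir W: first cell '.' (not opp) -> no flip
Dir E: edge -> no flip
Dir SW: opp run (2,4) capped by B -> flip
Dir S: first cell '.' (not opp) -> no flip
Dir SE: edge -> no flip
All flips: (2,4)

Answer: ..W...
.B.W.B
..BBB.
..BB..
..WBBB
......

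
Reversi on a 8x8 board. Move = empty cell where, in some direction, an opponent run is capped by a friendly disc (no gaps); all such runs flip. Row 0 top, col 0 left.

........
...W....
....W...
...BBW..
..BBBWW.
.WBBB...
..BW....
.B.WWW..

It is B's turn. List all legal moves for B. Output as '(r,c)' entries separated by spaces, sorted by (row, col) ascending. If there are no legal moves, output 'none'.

Answer: (1,4) (1,5) (2,6) (3,6) (4,0) (4,7) (5,0) (5,6) (6,0) (6,4) (7,2)

Derivation:
(0,2): no bracket -> illegal
(0,3): no bracket -> illegal
(0,4): no bracket -> illegal
(1,2): no bracket -> illegal
(1,4): flips 1 -> legal
(1,5): flips 1 -> legal
(2,2): no bracket -> illegal
(2,3): no bracket -> illegal
(2,5): no bracket -> illegal
(2,6): flips 1 -> legal
(3,6): flips 2 -> legal
(3,7): no bracket -> illegal
(4,0): flips 1 -> legal
(4,1): no bracket -> illegal
(4,7): flips 2 -> legal
(5,0): flips 1 -> legal
(5,5): no bracket -> illegal
(5,6): flips 1 -> legal
(5,7): no bracket -> illegal
(6,0): flips 1 -> legal
(6,1): no bracket -> illegal
(6,4): flips 1 -> legal
(6,5): no bracket -> illegal
(6,6): no bracket -> illegal
(7,2): flips 1 -> legal
(7,6): no bracket -> illegal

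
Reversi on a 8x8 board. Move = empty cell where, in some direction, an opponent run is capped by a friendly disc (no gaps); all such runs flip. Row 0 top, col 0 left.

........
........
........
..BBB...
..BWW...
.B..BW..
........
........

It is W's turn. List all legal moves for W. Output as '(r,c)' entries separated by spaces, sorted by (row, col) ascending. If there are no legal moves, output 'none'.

(2,1): flips 1 -> legal
(2,2): flips 1 -> legal
(2,3): flips 1 -> legal
(2,4): flips 1 -> legal
(2,5): flips 1 -> legal
(3,1): no bracket -> illegal
(3,5): no bracket -> illegal
(4,0): no bracket -> illegal
(4,1): flips 1 -> legal
(4,5): no bracket -> illegal
(5,0): no bracket -> illegal
(5,2): no bracket -> illegal
(5,3): flips 1 -> legal
(6,0): no bracket -> illegal
(6,1): no bracket -> illegal
(6,2): no bracket -> illegal
(6,3): no bracket -> illegal
(6,4): flips 1 -> legal
(6,5): flips 1 -> legal

Answer: (2,1) (2,2) (2,3) (2,4) (2,5) (4,1) (5,3) (6,4) (6,5)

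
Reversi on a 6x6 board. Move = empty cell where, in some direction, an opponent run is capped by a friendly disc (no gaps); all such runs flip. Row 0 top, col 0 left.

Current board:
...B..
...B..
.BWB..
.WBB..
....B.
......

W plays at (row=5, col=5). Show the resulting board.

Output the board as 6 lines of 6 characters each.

Answer: ...B..
...B..
.BWB..
.WBW..
....W.
.....W

Derivation:
Place W at (5,5); scan 8 dirs for brackets.
Dir NW: opp run (4,4) (3,3) capped by W -> flip
Dir N: first cell '.' (not opp) -> no flip
Dir NE: edge -> no flip
Dir W: first cell '.' (not opp) -> no flip
Dir E: edge -> no flip
Dir SW: edge -> no flip
Dir S: edge -> no flip
Dir SE: edge -> no flip
All flips: (3,3) (4,4)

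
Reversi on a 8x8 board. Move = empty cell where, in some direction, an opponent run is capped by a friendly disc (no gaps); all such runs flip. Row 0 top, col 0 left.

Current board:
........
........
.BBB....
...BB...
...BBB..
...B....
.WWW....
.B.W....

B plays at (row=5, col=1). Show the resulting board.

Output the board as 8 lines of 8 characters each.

Answer: ........
........
.BBB....
...BB...
...BBB..
.B.B....
.BWW....
.B.W....

Derivation:
Place B at (5,1); scan 8 dirs for brackets.
Dir NW: first cell '.' (not opp) -> no flip
Dir N: first cell '.' (not opp) -> no flip
Dir NE: first cell '.' (not opp) -> no flip
Dir W: first cell '.' (not opp) -> no flip
Dir E: first cell '.' (not opp) -> no flip
Dir SW: first cell '.' (not opp) -> no flip
Dir S: opp run (6,1) capped by B -> flip
Dir SE: opp run (6,2) (7,3), next=edge -> no flip
All flips: (6,1)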